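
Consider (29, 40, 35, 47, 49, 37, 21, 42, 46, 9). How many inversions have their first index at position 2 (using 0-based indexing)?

The element at index 2 is 35.
Elements after it: 47, 49, 37, 21, 42, 46, 9
Those smaller than 35: 21, 9

2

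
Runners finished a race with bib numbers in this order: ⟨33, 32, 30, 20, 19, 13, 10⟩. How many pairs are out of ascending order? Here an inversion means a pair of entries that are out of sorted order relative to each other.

Element-by-element contributions:
33: 6
32: 5
30: 4
20: 3
19: 2
13: 1
10: 0
Sum: 6 + 5 + 4 + 3 + 2 + 1 + 0 = 21

Inversions: 21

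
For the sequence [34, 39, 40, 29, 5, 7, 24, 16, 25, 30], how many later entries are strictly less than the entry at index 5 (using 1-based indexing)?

0 such elements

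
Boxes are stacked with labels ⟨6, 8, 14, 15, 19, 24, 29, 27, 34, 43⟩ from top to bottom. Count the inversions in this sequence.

1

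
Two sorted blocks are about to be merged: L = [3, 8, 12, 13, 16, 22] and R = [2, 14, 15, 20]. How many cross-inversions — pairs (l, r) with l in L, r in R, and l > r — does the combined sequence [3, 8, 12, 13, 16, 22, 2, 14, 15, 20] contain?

For each element r of the right run, count left-run elements greater than r:
r = 2: 3, 8, 12, 13, 16, 22 → 6
r = 14: 16, 22 → 2
r = 15: 16, 22 → 2
r = 20: 22 → 1
Cross-inversions: 6 + 2 + 2 + 1 = 11

11 cross-inversions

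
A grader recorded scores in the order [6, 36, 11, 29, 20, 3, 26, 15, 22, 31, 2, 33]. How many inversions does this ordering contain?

30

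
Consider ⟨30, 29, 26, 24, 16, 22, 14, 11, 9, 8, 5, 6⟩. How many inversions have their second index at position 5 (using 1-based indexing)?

4

The element at index 5 is 16.
Elements before it: 30, 29, 26, 24
Those larger than 16: 30, 29, 26, 24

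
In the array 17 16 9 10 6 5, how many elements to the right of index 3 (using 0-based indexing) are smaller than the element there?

2 such elements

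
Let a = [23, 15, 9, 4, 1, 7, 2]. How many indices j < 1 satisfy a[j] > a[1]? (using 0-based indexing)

1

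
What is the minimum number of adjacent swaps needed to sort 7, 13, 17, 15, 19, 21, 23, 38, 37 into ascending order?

2

The minimum number of adjacent swaps to sort an array equals its inversion count, since every such swap removes exactly one inversion.
Count inversions — for each element, later elements that are smaller:
7: none → 0
13: none → 0
17: 15 → 1
15: none → 0
19: none → 0
21: none → 0
23: none → 0
38: 37 → 1
37: none → 0
Total inversions: 0 + 0 + 1 + 0 + 0 + 0 + 0 + 1 + 0 = 2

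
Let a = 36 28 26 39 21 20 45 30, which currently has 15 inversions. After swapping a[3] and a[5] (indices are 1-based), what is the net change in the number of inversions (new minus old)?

-1

Positions 3 and 5 hold 26 and 21; after swapping, the array is [36, 28, 21, 39, 26, 20, 45, 30].
For each element, count later entries that are smaller:
36: 5
28: 3
21: 1
39: 3
26: 1
20: 0
45: 1
30: 0
Sum: 5 + 3 + 1 + 3 + 1 + 0 + 1 + 0 = 14
Change: 14 − 15 = -1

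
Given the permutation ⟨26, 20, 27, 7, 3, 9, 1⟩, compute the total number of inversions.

17 out-of-order pairs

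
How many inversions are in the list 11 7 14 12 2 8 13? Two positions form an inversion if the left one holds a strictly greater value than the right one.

Count, for each position, how many later elements it exceeds:
11: 3
7: 1
14: 4
12: 2
2: 0
8: 0
13: 0
Sum: 3 + 1 + 4 + 2 + 0 + 0 + 0 = 10

10 out-of-order pairs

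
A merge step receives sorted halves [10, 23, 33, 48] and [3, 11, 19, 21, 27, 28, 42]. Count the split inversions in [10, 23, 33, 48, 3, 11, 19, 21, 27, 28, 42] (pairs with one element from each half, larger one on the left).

Take each right-half value and tally the left-half values above it:
r = 3: 10, 23, 33, 48 → 4
r = 11: 23, 33, 48 → 3
r = 19: 23, 33, 48 → 3
r = 21: 23, 33, 48 → 3
r = 27: 33, 48 → 2
r = 28: 33, 48 → 2
r = 42: 48 → 1
Cross-inversions: 4 + 3 + 3 + 3 + 2 + 2 + 1 = 18

18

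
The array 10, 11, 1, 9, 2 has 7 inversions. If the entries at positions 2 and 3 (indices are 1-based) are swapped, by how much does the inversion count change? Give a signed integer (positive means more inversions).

Positions 2 and 3 hold 11 and 1; after swapping, the array is [10, 1, 11, 9, 2].
Sweep left to right; for each value list the smaller values that follow it:
10 → 1, 9, 2 → 3
1 → none → 0
11 → 9, 2 → 2
9 → 2 → 1
2 → none → 0
Sum: 3 + 0 + 2 + 1 + 0 = 6
Change: 6 − 7 = -1

-1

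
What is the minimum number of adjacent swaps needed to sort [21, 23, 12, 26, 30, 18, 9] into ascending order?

Each adjacent swap fixes exactly one inversion, so the minimum swap count equals the number of inversions.
Count inversions — for each element, later elements that are smaller:
21: 12, 18, 9 → 3
23: 12, 18, 9 → 3
12: 9 → 1
26: 18, 9 → 2
30: 18, 9 → 2
18: 9 → 1
9: none → 0
Total inversions: 3 + 3 + 1 + 2 + 2 + 1 + 0 = 12

12 adjacent swaps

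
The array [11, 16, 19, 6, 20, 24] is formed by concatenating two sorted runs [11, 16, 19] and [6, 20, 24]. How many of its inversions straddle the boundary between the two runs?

Count, for every r in R, how many entries of L exceed r:
r = 6: 11, 16, 19 → 3
r = 20: none → 0
r = 24: none → 0
Cross-inversions: 3 + 0 + 0 = 3

There are 3 cross-inversions.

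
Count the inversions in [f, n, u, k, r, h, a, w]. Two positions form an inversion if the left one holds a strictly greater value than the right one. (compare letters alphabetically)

There are 13 inversions.

For each element, count later entries that are smaller:
f → a → 1
n → k, h, a → 3
u → k, r, h, a → 4
k → h, a → 2
r → h, a → 2
h → a → 1
a → none → 0
w → none → 0
Sum: 1 + 3 + 4 + 2 + 2 + 1 + 0 + 0 = 13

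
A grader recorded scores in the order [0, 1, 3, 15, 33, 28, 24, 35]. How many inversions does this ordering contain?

Count, for each position, how many later elements it exceeds:
0: 0
1: 0
3: 0
15: 0
33: 2
28: 1
24: 0
35: 0
Sum: 0 + 0 + 0 + 0 + 2 + 1 + 0 + 0 = 3

3 inversions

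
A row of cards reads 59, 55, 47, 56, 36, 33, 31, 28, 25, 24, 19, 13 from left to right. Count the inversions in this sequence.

For each element, count later entries that are smaller:
59 → 55, 47, 56, 36, 33, 31, 28, 25, 24, 19, 13 → 11
55 → 47, 36, 33, 31, 28, 25, 24, 19, 13 → 9
47 → 36, 33, 31, 28, 25, 24, 19, 13 → 8
56 → 36, 33, 31, 28, 25, 24, 19, 13 → 8
36 → 33, 31, 28, 25, 24, 19, 13 → 7
33 → 31, 28, 25, 24, 19, 13 → 6
31 → 28, 25, 24, 19, 13 → 5
28 → 25, 24, 19, 13 → 4
25 → 24, 19, 13 → 3
24 → 19, 13 → 2
19 → 13 → 1
13 → none → 0
Sum: 11 + 9 + 8 + 8 + 7 + 6 + 5 + 4 + 3 + 2 + 1 + 0 = 64

64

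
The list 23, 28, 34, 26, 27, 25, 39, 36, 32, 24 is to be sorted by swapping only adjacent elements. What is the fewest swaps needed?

Swaps: 20

The minimum number of adjacent swaps to sort an array equals its inversion count, since every such swap removes exactly one inversion.
Count inversions — for each element, later elements that are smaller:
23: none → 0
28: 26, 27, 25, 24 → 4
34: 26, 27, 25, 32, 24 → 5
26: 25, 24 → 2
27: 25, 24 → 2
25: 24 → 1
39: 36, 32, 24 → 3
36: 32, 24 → 2
32: 24 → 1
24: none → 0
Total inversions: 0 + 4 + 5 + 2 + 2 + 1 + 3 + 2 + 1 + 0 = 20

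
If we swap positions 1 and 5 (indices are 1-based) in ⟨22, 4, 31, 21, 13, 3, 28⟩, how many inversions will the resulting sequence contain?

9 inversions

Positions 1 and 5 hold 22 and 13; after swapping, the array is [13, 4, 31, 21, 22, 3, 28].
Count, for each position, how many later elements it exceeds:
13 → 4, 3 → 2
4 → 3 → 1
31 → 21, 22, 3, 28 → 4
21 → 3 → 1
22 → 3 → 1
3 → none → 0
28 → none → 0
Sum: 2 + 1 + 4 + 1 + 1 + 0 + 0 = 9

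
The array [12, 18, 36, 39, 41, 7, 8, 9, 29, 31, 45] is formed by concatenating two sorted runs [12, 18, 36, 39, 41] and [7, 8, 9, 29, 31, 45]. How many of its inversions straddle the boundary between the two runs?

Take each right-half value and tally the left-half values above it:
r = 7: 12, 18, 36, 39, 41 → 5
r = 8: 12, 18, 36, 39, 41 → 5
r = 9: 12, 18, 36, 39, 41 → 5
r = 29: 36, 39, 41 → 3
r = 31: 36, 39, 41 → 3
r = 45: none → 0
Cross-inversions: 5 + 5 + 5 + 3 + 3 + 0 = 21

21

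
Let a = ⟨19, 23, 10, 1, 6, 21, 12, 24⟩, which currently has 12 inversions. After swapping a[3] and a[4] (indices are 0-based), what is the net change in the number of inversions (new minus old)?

+1

Positions 3 and 4 hold 1 and 6; after swapping, the array is [19, 23, 10, 6, 1, 21, 12, 24].
For each element, count later entries that are smaller:
19 → 10, 6, 1, 12 → 4
23 → 10, 6, 1, 21, 12 → 5
10 → 6, 1 → 2
6 → 1 → 1
1 → none → 0
21 → 12 → 1
12 → none → 0
24 → none → 0
Sum: 4 + 5 + 2 + 1 + 0 + 1 + 0 + 0 = 13
Change: 13 − 12 = +1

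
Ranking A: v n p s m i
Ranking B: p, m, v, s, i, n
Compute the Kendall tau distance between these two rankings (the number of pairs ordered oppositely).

7

Assign each item its position (1..6) in the first ordering, then rewrite the second ordering as that position sequence:
positions: v→1, n→2, p→3, s→4, m→5, i→6
second ordering as positions: [3, 5, 1, 4, 6, 2]
Discordant pairs = inversions in this position sequence.
3: 1, 2 → 2
5: 1, 4, 2 → 3
1: 0
4: 2 → 1
6: 2 → 1
2: 0
Total: 2 + 3 + 0 + 1 + 1 + 0 = 7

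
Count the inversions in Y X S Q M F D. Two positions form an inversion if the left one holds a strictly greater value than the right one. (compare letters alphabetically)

For each element, count later entries that are smaller:
Y → X, S, Q, M, F, D → 6
X → S, Q, M, F, D → 5
S → Q, M, F, D → 4
Q → M, F, D → 3
M → F, D → 2
F → D → 1
D → none → 0
Sum: 6 + 5 + 4 + 3 + 2 + 1 + 0 = 21

21 out-of-order pairs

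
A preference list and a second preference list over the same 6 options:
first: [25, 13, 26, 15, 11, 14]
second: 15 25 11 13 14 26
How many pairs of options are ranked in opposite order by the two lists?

6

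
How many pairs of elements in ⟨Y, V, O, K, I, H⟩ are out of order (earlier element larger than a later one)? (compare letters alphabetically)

15 inversions

Count, for each position, how many later elements it exceeds:
Y → V, O, K, I, H → 5
V → O, K, I, H → 4
O → K, I, H → 3
K → I, H → 2
I → H → 1
H → none → 0
Sum: 5 + 4 + 3 + 2 + 1 + 0 = 15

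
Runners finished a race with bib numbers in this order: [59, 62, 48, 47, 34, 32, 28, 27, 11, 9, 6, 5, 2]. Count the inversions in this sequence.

77

Sweep left to right; for each value list the smaller values that follow it:
59 → 48, 47, 34, 32, 28, 27, 11, 9, 6, 5, 2 → 11
62 → 48, 47, 34, 32, 28, 27, 11, 9, 6, 5, 2 → 11
48 → 47, 34, 32, 28, 27, 11, 9, 6, 5, 2 → 10
47 → 34, 32, 28, 27, 11, 9, 6, 5, 2 → 9
34 → 32, 28, 27, 11, 9, 6, 5, 2 → 8
32 → 28, 27, 11, 9, 6, 5, 2 → 7
28 → 27, 11, 9, 6, 5, 2 → 6
27 → 11, 9, 6, 5, 2 → 5
11 → 9, 6, 5, 2 → 4
9 → 6, 5, 2 → 3
6 → 5, 2 → 2
5 → 2 → 1
2 → none → 0
Sum: 11 + 11 + 10 + 9 + 8 + 7 + 6 + 5 + 4 + 3 + 2 + 1 + 0 = 77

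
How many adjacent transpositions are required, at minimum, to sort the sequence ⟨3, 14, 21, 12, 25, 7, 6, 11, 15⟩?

Swaps: 17

Minimum adjacent swaps = number of inversions (each swap of adjacent out-of-order elements removes one inversion and no swap can remove more).
Count inversions — for each element, later elements that are smaller:
3: none → 0
14: 12, 7, 6, 11 → 4
21: 12, 7, 6, 11, 15 → 5
12: 7, 6, 11 → 3
25: 7, 6, 11, 15 → 4
7: 6 → 1
6: none → 0
11: none → 0
15: none → 0
Total inversions: 0 + 4 + 5 + 3 + 4 + 1 + 0 + 0 + 0 = 17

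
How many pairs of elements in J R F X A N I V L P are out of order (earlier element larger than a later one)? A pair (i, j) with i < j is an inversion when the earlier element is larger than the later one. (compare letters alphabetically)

Inversions: 20

Element-by-element contributions:
J → F, A, I → 3
R → F, A, N, I, L, P → 6
F → A → 1
X → A, N, I, V, L, P → 6
A → none → 0
N → I, L → 2
I → none → 0
V → L, P → 2
L → none → 0
P → none → 0
Sum: 3 + 6 + 1 + 6 + 0 + 2 + 0 + 2 + 0 + 0 = 20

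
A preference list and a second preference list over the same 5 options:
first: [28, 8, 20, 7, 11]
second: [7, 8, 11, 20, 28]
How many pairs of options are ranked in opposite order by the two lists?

7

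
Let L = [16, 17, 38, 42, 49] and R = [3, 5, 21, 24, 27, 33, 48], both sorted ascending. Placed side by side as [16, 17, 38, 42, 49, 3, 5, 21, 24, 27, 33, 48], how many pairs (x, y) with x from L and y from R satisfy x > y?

There are 23 cross-inversions.

Count, for every r in R, how many entries of L exceed r:
r = 3: 16, 17, 38, 42, 49 → 5
r = 5: 16, 17, 38, 42, 49 → 5
r = 21: 38, 42, 49 → 3
r = 24: 38, 42, 49 → 3
r = 27: 38, 42, 49 → 3
r = 33: 38, 42, 49 → 3
r = 48: 49 → 1
Cross-inversions: 5 + 5 + 3 + 3 + 3 + 3 + 1 = 23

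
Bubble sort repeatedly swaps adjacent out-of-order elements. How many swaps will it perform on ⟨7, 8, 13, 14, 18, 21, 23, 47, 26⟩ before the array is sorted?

1

The minimum number of adjacent swaps to sort an array equals its inversion count, since every such swap removes exactly one inversion.
Count inversions — for each element, later elements that are smaller:
7: none → 0
8: none → 0
13: none → 0
14: none → 0
18: none → 0
21: none → 0
23: none → 0
47: 26 → 1
26: none → 0
Total inversions: 0 + 0 + 0 + 0 + 0 + 0 + 0 + 1 + 0 = 1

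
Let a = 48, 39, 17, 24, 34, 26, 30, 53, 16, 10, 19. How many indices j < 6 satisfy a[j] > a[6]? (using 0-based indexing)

3

The element at index 6 is 30.
Elements before it: 48, 39, 17, 24, 34, 26
Those larger than 30: 48, 39, 34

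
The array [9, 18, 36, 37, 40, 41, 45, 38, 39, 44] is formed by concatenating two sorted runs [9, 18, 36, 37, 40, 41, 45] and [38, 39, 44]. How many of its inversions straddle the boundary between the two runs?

Split inversions: 7

Take each right-half value and tally the left-half values above it:
r = 38: 40, 41, 45 → 3
r = 39: 40, 41, 45 → 3
r = 44: 45 → 1
Cross-inversions: 3 + 3 + 1 = 7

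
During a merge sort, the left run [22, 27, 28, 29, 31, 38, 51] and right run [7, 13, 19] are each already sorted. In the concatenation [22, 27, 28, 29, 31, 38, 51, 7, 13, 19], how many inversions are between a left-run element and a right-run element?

Count, for every r in R, how many entries of L exceed r:
r = 7: 22, 27, 28, 29, 31, 38, 51 → 7
r = 13: 22, 27, 28, 29, 31, 38, 51 → 7
r = 19: 22, 27, 28, 29, 31, 38, 51 → 7
Cross-inversions: 7 + 7 + 7 = 21

Cross-inversions: 21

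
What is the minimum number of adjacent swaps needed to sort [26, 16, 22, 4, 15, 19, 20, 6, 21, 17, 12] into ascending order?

33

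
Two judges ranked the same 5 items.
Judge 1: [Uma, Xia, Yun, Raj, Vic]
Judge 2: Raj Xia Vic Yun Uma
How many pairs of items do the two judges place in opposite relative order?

Assign each item its position (1..5) in the first ordering, then rewrite the second ordering as that position sequence:
positions: Uma→1, Xia→2, Yun→3, Raj→4, Vic→5
second ordering as positions: [4, 2, 5, 3, 1]
Discordant pairs = inversions in this position sequence.
4: 2, 3, 1 → 3
2: 1 → 1
5: 3, 1 → 2
3: 1 → 1
1: 0
Total: 3 + 1 + 2 + 1 + 0 = 7

7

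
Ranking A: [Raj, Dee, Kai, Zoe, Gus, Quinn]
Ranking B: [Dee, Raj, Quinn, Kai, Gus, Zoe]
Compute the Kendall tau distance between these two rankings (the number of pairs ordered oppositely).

5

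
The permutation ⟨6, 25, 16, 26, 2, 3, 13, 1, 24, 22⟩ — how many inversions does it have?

Sweep left to right; for each value list the smaller values that follow it:
6: 3
25: 7
16: 4
26: 6
2: 1
3: 1
13: 1
1: 0
24: 1
22: 0
Sum: 3 + 7 + 4 + 6 + 1 + 1 + 1 + 0 + 1 + 0 = 24

24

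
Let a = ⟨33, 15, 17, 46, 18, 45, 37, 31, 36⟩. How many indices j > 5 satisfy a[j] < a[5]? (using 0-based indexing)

The element at index 5 is 45.
Elements after it: 37, 31, 36
Those smaller than 45: 37, 31, 36

3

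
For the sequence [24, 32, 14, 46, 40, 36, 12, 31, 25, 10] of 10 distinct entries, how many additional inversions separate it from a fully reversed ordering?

Maximum inversions for 10 distinct elements is C(10, 2) = 10·9/2 = 45.
Current inversions — for each element, count later smaller elements:
24: 3
32: 5
14: 2
46: 6
40: 5
36: 4
12: 1
31: 2
25: 1
10: 0
Current total: 3 + 5 + 2 + 6 + 5 + 4 + 1 + 2 + 1 + 0 = 29
Shortfall: 45 − 29 = 16

16 inversions short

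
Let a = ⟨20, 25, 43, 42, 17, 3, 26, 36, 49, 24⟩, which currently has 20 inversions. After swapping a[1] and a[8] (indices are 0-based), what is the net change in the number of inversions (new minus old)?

+9

Positions 1 and 8 hold 25 and 49; after swapping, the array is [20, 49, 43, 42, 17, 3, 26, 36, 25, 24].
Element-by-element contributions:
20 → 17, 3 → 2
49 → 43, 42, 17, 3, 26, 36, 25, 24 → 8
43 → 42, 17, 3, 26, 36, 25, 24 → 7
42 → 17, 3, 26, 36, 25, 24 → 6
17 → 3 → 1
3 → none → 0
26 → 25, 24 → 2
36 → 25, 24 → 2
25 → 24 → 1
24 → none → 0
Sum: 2 + 8 + 7 + 6 + 1 + 0 + 2 + 2 + 1 + 0 = 29
Change: 29 − 20 = +9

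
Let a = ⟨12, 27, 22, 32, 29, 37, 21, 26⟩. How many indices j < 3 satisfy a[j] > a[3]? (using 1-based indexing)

The element at index 3 is 22.
Elements before it: 12, 27
Those larger than 22: 27

1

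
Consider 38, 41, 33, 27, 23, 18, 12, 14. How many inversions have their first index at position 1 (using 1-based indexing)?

6

The element at index 1 is 38.
Elements after it: 41, 33, 27, 23, 18, 12, 14
Those smaller than 38: 33, 27, 23, 18, 12, 14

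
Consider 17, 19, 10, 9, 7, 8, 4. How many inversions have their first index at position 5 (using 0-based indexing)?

The element at index 5 is 8.
Elements after it: 4
Those smaller than 8: 4

1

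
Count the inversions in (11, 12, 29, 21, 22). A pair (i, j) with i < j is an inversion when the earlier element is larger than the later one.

Out-of-order index pairs (1-indexed):
(3,4): 29 > 21
(3,5): 29 > 22
That's 2 pairs.

Inversions: 2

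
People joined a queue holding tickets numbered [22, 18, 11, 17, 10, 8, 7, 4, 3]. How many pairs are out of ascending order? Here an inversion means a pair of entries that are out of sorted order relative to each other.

Count, for each position, how many later elements it exceeds:
22 → 18, 11, 17, 10, 8, 7, 4, 3 → 8
18 → 11, 17, 10, 8, 7, 4, 3 → 7
11 → 10, 8, 7, 4, 3 → 5
17 → 10, 8, 7, 4, 3 → 5
10 → 8, 7, 4, 3 → 4
8 → 7, 4, 3 → 3
7 → 4, 3 → 2
4 → 3 → 1
3 → none → 0
Sum: 8 + 7 + 5 + 5 + 4 + 3 + 2 + 1 + 0 = 35

There are 35 out-of-order pairs.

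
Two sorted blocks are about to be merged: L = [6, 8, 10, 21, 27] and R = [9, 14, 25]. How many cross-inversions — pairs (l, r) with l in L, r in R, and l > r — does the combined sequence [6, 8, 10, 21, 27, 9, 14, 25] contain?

For each element r of the right run, count left-run elements greater than r:
r = 9: 10, 21, 27 → 3
r = 14: 21, 27 → 2
r = 25: 27 → 1
Cross-inversions: 3 + 2 + 1 = 6

Cross-inversions: 6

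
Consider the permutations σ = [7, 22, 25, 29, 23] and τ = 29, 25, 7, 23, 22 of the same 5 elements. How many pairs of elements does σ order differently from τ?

Assign each item its position (1..5) in the first ordering, then rewrite the second ordering as that position sequence:
positions: 7→1, 22→2, 25→3, 29→4, 23→5
second ordering as positions: [4, 3, 1, 5, 2]
Discordant pairs = inversions in this position sequence.
4: 3, 1, 2 → 3
3: 1, 2 → 2
1: 0
5: 2 → 1
2: 0
Total: 3 + 2 + 0 + 1 + 0 = 6

6 discordant pairs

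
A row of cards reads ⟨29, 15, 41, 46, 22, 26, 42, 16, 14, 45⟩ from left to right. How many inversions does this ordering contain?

Element-by-element contributions:
29: 5
15: 1
41: 4
46: 6
22: 2
26: 2
42: 2
16: 1
14: 0
45: 0
Sum: 5 + 1 + 4 + 6 + 2 + 2 + 2 + 1 + 0 + 0 = 23

23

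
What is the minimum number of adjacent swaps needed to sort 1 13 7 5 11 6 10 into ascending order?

Swaps: 9

Minimum adjacent swaps = number of inversions (each swap of adjacent out-of-order elements removes one inversion and no swap can remove more).
Count inversions — for each element, later elements that are smaller:
1: none → 0
13: 7, 5, 11, 6, 10 → 5
7: 5, 6 → 2
5: none → 0
11: 6, 10 → 2
6: none → 0
10: none → 0
Total inversions: 0 + 5 + 2 + 0 + 2 + 0 + 0 = 9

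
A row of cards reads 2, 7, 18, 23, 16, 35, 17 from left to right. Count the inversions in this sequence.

Sweep left to right; for each value list the smaller values that follow it:
2 → none → 0
7 → none → 0
18 → 16, 17 → 2
23 → 16, 17 → 2
16 → none → 0
35 → 17 → 1
17 → none → 0
Sum: 0 + 0 + 2 + 2 + 0 + 1 + 0 = 5

5 inversions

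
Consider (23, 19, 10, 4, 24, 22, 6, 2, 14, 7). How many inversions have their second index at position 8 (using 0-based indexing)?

The element at index 8 is 14.
Elements before it: 23, 19, 10, 4, 24, 22, 6, 2
Those larger than 14: 23, 19, 24, 22

4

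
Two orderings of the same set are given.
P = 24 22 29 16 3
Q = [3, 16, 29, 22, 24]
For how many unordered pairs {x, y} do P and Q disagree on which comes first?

Assign each item its position (1..5) in the first ordering, then rewrite the second ordering as that position sequence:
positions: 24→1, 22→2, 29→3, 16→4, 3→5
second ordering as positions: [5, 4, 3, 2, 1]
Discordant pairs = inversions in this position sequence.
5: 4, 3, 2, 1 → 4
4: 3, 2, 1 → 3
3: 2, 1 → 2
2: 1 → 1
1: 0
Total: 4 + 3 + 2 + 1 + 0 = 10

10 disagreeing pairs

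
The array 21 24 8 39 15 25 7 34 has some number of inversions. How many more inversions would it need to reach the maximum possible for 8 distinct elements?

15

Maximum inversions for 8 distinct elements is C(8, 2) = 8·7/2 = 28.
Current inversions — for each element, count later smaller elements:
21: 3
24: 3
8: 1
39: 4
15: 1
25: 1
7: 0
34: 0
Current total: 3 + 3 + 1 + 4 + 1 + 1 + 0 + 0 = 13
Shortfall: 28 − 13 = 15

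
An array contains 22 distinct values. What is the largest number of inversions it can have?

The maximum occurs when the array is in strictly decreasing order: every one of the C(22, 2) pairs is inverted.
C(22, 2) = 22·21/2 = 231

231 inversions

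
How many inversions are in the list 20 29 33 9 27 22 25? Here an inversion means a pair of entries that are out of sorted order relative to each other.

Listing every pair i<j with a[i]>a[j] (using 1-based positions):
(1,4): 20 > 9
(2,4): 29 > 9
(2,5): 29 > 27
(2,6): 29 > 22
(2,7): 29 > 25
(3,4): 33 > 9
(3,5): 33 > 27
(3,6): 33 > 22
(3,7): 33 > 25
(5,6): 27 > 22
(5,7): 27 > 25
That's 11 pairs.

11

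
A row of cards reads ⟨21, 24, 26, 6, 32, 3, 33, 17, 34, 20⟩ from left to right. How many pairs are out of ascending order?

19

Element-by-element contributions:
21: 4
24: 4
26: 4
6: 1
32: 3
3: 0
33: 2
17: 0
34: 1
20: 0
Sum: 4 + 4 + 4 + 1 + 3 + 0 + 2 + 0 + 1 + 0 = 19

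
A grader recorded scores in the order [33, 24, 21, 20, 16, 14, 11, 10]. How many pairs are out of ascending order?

Out-of-order pairs: 28

For each element, count later entries that are smaller:
33: 7
24: 6
21: 5
20: 4
16: 3
14: 2
11: 1
10: 0
Sum: 7 + 6 + 5 + 4 + 3 + 2 + 1 + 0 = 28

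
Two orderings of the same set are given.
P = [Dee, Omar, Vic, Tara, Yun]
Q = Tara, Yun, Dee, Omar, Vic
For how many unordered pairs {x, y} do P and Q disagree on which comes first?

Assign each item its position (1..5) in the first ordering, then rewrite the second ordering as that position sequence:
positions: Dee→1, Omar→2, Vic→3, Tara→4, Yun→5
second ordering as positions: [4, 5, 1, 2, 3]
Discordant pairs = inversions in this position sequence.
4: 1, 2, 3 → 3
5: 1, 2, 3 → 3
1: 0
2: 0
3: 0
Total: 3 + 3 + 0 + 0 + 0 = 6

6 disagreeing pairs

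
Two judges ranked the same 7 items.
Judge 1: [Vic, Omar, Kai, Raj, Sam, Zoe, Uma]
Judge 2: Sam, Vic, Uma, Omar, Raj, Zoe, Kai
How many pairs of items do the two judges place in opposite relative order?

10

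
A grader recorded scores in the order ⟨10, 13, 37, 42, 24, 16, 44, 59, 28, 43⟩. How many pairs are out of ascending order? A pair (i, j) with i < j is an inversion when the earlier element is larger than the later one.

Element-by-element contributions:
10 → none → 0
13 → none → 0
37 → 24, 16, 28 → 3
42 → 24, 16, 28 → 3
24 → 16 → 1
16 → none → 0
44 → 28, 43 → 2
59 → 28, 43 → 2
28 → none → 0
43 → none → 0
Sum: 0 + 0 + 3 + 3 + 1 + 0 + 2 + 2 + 0 + 0 = 11

Inversions: 11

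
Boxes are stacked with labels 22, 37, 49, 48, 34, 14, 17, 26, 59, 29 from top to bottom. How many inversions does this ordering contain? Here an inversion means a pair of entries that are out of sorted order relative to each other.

23 inversions

Sweep left to right; for each value list the smaller values that follow it:
22 → 14, 17 → 2
37 → 34, 14, 17, 26, 29 → 5
49 → 48, 34, 14, 17, 26, 29 → 6
48 → 34, 14, 17, 26, 29 → 5
34 → 14, 17, 26, 29 → 4
14 → none → 0
17 → none → 0
26 → none → 0
59 → 29 → 1
29 → none → 0
Sum: 2 + 5 + 6 + 5 + 4 + 0 + 0 + 0 + 1 + 0 = 23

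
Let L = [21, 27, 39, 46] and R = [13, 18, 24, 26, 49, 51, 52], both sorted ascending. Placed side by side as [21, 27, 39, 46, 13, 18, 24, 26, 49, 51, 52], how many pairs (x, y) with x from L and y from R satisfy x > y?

14

Take each right-half value and tally the left-half values above it:
r = 13: 21, 27, 39, 46 → 4
r = 18: 21, 27, 39, 46 → 4
r = 24: 27, 39, 46 → 3
r = 26: 27, 39, 46 → 3
r = 49: none → 0
r = 51: none → 0
r = 52: none → 0
Cross-inversions: 4 + 4 + 3 + 3 + 0 + 0 + 0 = 14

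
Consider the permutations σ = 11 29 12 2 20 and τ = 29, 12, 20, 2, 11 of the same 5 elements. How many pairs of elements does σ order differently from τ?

5 discordant pairs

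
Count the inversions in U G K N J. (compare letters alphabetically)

6

Inversion pairs (indices are 0-based):
(0,1): U > G
(0,2): U > K
(0,3): U > N
(0,4): U > J
(2,4): K > J
(3,4): N > J
That's 6 pairs.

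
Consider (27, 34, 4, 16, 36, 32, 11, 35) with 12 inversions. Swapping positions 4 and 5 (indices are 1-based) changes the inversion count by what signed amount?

Positions 4 and 5 hold 16 and 36; after swapping, the array is [27, 34, 4, 36, 16, 32, 11, 35].
Count, for each position, how many later elements it exceeds:
27 → 4, 16, 11 → 3
34 → 4, 16, 32, 11 → 4
4 → none → 0
36 → 16, 32, 11, 35 → 4
16 → 11 → 1
32 → 11 → 1
11 → none → 0
35 → none → 0
Sum: 3 + 4 + 0 + 4 + 1 + 1 + 0 + 0 = 13
Change: 13 − 12 = +1

+1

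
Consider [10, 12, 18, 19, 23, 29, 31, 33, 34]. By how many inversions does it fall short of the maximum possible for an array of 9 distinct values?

36 inversions short

Maximum inversions for 9 distinct elements is C(9, 2) = 9·8/2 = 36.
Current inversions — for each element, count later smaller elements:
10: 0
12: 0
18: 0
19: 0
23: 0
29: 0
31: 0
33: 0
34: 0
Current total: 0 + 0 + 0 + 0 + 0 + 0 + 0 + 0 + 0 = 0
Shortfall: 36 − 0 = 36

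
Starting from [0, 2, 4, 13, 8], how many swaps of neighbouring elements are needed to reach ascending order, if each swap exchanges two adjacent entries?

1 adjacent swap

Minimum adjacent swaps = number of inversions (each swap of adjacent out-of-order elements removes one inversion and no swap can remove more).
Count inversions — for each element, later elements that are smaller:
0: none → 0
2: none → 0
4: none → 0
13: 8 → 1
8: none → 0
Total inversions: 0 + 0 + 0 + 1 + 0 = 1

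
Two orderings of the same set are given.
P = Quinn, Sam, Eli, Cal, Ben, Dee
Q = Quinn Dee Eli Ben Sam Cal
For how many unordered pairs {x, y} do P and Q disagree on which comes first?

Assign each item its position (1..6) in the first ordering, then rewrite the second ordering as that position sequence:
positions: Quinn→1, Sam→2, Eli→3, Cal→4, Ben→5, Dee→6
second ordering as positions: [1, 6, 3, 5, 2, 4]
Discordant pairs = inversions in this position sequence.
1: 0
6: 3, 5, 2, 4 → 4
3: 2 → 1
5: 2, 4 → 2
2: 0
4: 0
Total: 0 + 4 + 1 + 2 + 0 + 0 = 7

7 disagreeing pairs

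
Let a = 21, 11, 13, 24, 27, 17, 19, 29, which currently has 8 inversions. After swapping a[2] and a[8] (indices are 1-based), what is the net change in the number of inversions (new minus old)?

Positions 2 and 8 hold 11 and 29; after swapping, the array is [21, 29, 13, 24, 27, 17, 19, 11].
Element-by-element contributions:
21: 4
29: 6
13: 1
24: 3
27: 3
17: 1
19: 1
11: 0
Sum: 4 + 6 + 1 + 3 + 3 + 1 + 1 + 0 = 19
Change: 19 − 8 = +11

+11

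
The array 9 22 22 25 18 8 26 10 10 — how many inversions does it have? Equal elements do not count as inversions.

18 inversions

For each element, count later entries that are smaller:
9: 1
22: 4
22: 4
25: 4
18: 3
8: 0
26: 2
10: 0
10: 0
Sum: 1 + 4 + 4 + 4 + 3 + 0 + 2 + 0 + 0 = 18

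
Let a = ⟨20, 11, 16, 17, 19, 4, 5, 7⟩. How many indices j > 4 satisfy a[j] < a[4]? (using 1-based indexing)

3 such elements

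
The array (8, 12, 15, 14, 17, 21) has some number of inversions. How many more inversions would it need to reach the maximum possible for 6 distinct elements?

14

Maximum inversions for 6 distinct elements is C(6, 2) = 6·5/2 = 15.
Current inversions — for each element, count later smaller elements:
8: 0
12: 0
15: 1
14: 0
17: 0
21: 0
Current total: 0 + 0 + 1 + 0 + 0 + 0 = 1
Shortfall: 15 − 1 = 14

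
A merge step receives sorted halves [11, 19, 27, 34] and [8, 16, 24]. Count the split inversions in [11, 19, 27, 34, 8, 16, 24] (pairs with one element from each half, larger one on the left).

Take each right-half value and tally the left-half values above it:
r = 8: 11, 19, 27, 34 → 4
r = 16: 19, 27, 34 → 3
r = 24: 27, 34 → 2
Cross-inversions: 4 + 3 + 2 = 9

9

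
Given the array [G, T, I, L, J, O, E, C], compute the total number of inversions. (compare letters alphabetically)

18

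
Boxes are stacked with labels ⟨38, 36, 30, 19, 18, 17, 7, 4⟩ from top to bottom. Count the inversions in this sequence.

28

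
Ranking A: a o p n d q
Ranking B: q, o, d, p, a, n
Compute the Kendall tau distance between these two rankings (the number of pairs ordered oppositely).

There are 10 discordant pairs.

Assign each item its position (1..6) in the first ordering, then rewrite the second ordering as that position sequence:
positions: a→1, o→2, p→3, n→4, d→5, q→6
second ordering as positions: [6, 2, 5, 3, 1, 4]
Discordant pairs = inversions in this position sequence.
6: 2, 5, 3, 1, 4 → 5
2: 1 → 1
5: 3, 1, 4 → 3
3: 1 → 1
1: 0
4: 0
Total: 5 + 1 + 3 + 1 + 0 + 0 = 10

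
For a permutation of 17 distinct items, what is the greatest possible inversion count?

The maximum occurs when the array is in strictly decreasing order: every one of the C(17, 2) pairs is inverted.
C(17, 2) = 17·16/2 = 136

136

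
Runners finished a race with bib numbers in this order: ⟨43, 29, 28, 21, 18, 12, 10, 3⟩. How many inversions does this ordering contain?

28

For each element, count later entries that are smaller:
43: 7
29: 6
28: 5
21: 4
18: 3
12: 2
10: 1
3: 0
Sum: 7 + 6 + 5 + 4 + 3 + 2 + 1 + 0 = 28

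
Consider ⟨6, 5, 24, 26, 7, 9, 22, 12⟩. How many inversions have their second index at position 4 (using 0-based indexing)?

The element at index 4 is 7.
Elements before it: 6, 5, 24, 26
Those larger than 7: 24, 26

2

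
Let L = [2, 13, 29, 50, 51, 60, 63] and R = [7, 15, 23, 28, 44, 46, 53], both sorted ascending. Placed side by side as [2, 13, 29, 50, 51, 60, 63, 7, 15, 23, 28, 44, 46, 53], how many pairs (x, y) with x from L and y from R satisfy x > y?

Take each right-half value and tally the left-half values above it:
r = 7: 13, 29, 50, 51, 60, 63 → 6
r = 15: 29, 50, 51, 60, 63 → 5
r = 23: 29, 50, 51, 60, 63 → 5
r = 28: 29, 50, 51, 60, 63 → 5
r = 44: 50, 51, 60, 63 → 4
r = 46: 50, 51, 60, 63 → 4
r = 53: 60, 63 → 2
Cross-inversions: 6 + 5 + 5 + 5 + 4 + 4 + 2 = 31

There are 31 cross-inversions.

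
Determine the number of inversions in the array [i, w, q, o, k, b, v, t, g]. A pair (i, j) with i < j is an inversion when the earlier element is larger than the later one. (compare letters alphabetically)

Count, for each position, how many later elements it exceeds:
i: 2
w: 7
q: 4
o: 3
k: 2
b: 0
v: 2
t: 1
g: 0
Sum: 2 + 7 + 4 + 3 + 2 + 0 + 2 + 1 + 0 = 21

21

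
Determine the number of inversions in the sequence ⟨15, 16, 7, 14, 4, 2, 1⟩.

19 inversions

Sweep left to right; for each value list the smaller values that follow it:
15: 5
16: 5
7: 3
14: 3
4: 2
2: 1
1: 0
Sum: 5 + 5 + 3 + 3 + 2 + 1 + 0 = 19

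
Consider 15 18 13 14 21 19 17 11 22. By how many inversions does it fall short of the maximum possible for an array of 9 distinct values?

21 inversions short

Maximum inversions for 9 distinct elements is C(9, 2) = 9·8/2 = 36.
Current inversions — for each element, count later smaller elements:
15: 3
18: 4
13: 1
14: 1
21: 3
19: 2
17: 1
11: 0
22: 0
Current total: 3 + 4 + 1 + 1 + 3 + 2 + 1 + 0 + 0 = 15
Shortfall: 36 − 15 = 21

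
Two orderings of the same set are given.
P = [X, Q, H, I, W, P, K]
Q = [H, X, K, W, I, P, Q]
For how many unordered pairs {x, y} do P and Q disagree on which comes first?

10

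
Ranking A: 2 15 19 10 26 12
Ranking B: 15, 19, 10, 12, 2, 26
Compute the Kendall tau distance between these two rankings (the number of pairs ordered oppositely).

Assign each item its position (1..6) in the first ordering, then rewrite the second ordering as that position sequence:
positions: 2→1, 15→2, 19→3, 10→4, 26→5, 12→6
second ordering as positions: [2, 3, 4, 6, 1, 5]
Discordant pairs = inversions in this position sequence.
2: 1 → 1
3: 1 → 1
4: 1 → 1
6: 1, 5 → 2
1: 0
5: 0
Total: 1 + 1 + 1 + 2 + 0 + 0 = 5

5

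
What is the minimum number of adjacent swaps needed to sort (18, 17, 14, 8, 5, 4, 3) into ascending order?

Each adjacent swap fixes exactly one inversion, so the minimum swap count equals the number of inversions.
Count inversions — for each element, later elements that are smaller:
18: 17, 14, 8, 5, 4, 3 → 6
17: 14, 8, 5, 4, 3 → 5
14: 8, 5, 4, 3 → 4
8: 5, 4, 3 → 3
5: 4, 3 → 2
4: 3 → 1
3: none → 0
Total inversions: 6 + 5 + 4 + 3 + 2 + 1 + 0 = 21

21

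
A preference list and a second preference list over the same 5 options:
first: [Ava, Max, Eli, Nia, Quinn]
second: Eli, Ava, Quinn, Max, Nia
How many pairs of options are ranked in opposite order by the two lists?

Assign each item its position (1..5) in the first ordering, then rewrite the second ordering as that position sequence:
positions: Ava→1, Max→2, Eli→3, Nia→4, Quinn→5
second ordering as positions: [3, 1, 5, 2, 4]
Discordant pairs = inversions in this position sequence.
3: 1, 2 → 2
1: 0
5: 2, 4 → 2
2: 0
4: 0
Total: 2 + 0 + 2 + 0 + 0 = 4

4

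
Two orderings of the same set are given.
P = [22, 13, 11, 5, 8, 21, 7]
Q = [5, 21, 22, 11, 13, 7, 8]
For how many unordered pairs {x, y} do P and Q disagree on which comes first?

9

Assign each item its position (1..7) in the first ordering, then rewrite the second ordering as that position sequence:
positions: 22→1, 13→2, 11→3, 5→4, 8→5, 21→6, 7→7
second ordering as positions: [4, 6, 1, 3, 2, 7, 5]
Discordant pairs = inversions in this position sequence.
4: 1, 3, 2 → 3
6: 1, 3, 2, 5 → 4
1: 0
3: 2 → 1
2: 0
7: 5 → 1
5: 0
Total: 3 + 4 + 0 + 1 + 0 + 1 + 0 = 9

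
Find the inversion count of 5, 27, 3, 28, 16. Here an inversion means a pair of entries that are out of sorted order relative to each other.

Inversions: 4

Out-of-order index pairs (1-indexed):
(1,3): 5 > 3
(2,3): 27 > 3
(2,5): 27 > 16
(4,5): 28 > 16
That's 4 pairs.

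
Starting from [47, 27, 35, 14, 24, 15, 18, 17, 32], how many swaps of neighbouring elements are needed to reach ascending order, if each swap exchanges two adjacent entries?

23 adjacent swaps

Minimum adjacent swaps = number of inversions (each swap of adjacent out-of-order elements removes one inversion and no swap can remove more).
Count inversions — for each element, later elements that are smaller:
47: 27, 35, 14, 24, 15, 18, 17, 32 → 8
27: 14, 24, 15, 18, 17 → 5
35: 14, 24, 15, 18, 17, 32 → 6
14: none → 0
24: 15, 18, 17 → 3
15: none → 0
18: 17 → 1
17: none → 0
32: none → 0
Total inversions: 8 + 5 + 6 + 0 + 3 + 0 + 1 + 0 + 0 = 23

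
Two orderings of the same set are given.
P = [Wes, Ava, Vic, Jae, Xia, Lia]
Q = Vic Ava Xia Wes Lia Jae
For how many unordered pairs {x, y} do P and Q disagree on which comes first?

6 disagreeing pairs

Assign each item its position (1..6) in the first ordering, then rewrite the second ordering as that position sequence:
positions: Wes→1, Ava→2, Vic→3, Jae→4, Xia→5, Lia→6
second ordering as positions: [3, 2, 5, 1, 6, 4]
Discordant pairs = inversions in this position sequence.
3: 2, 1 → 2
2: 1 → 1
5: 1, 4 → 2
1: 0
6: 4 → 1
4: 0
Total: 2 + 1 + 2 + 0 + 1 + 0 = 6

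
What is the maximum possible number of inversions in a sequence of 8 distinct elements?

The maximum occurs when the array is in strictly decreasing order: every one of the C(8, 2) pairs is inverted.
C(8, 2) = 8·7/2 = 28

28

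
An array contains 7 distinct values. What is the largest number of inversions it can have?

21

A reversed (strictly descending) arrangement makes every pair an inversion, giving C(7, 2) inversions.
C(7, 2) = 7·6/2 = 21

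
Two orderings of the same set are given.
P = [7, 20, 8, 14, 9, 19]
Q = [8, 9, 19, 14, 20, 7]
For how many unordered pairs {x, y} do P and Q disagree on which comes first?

11 disagreeing pairs

Assign each item its position (1..6) in the first ordering, then rewrite the second ordering as that position sequence:
positions: 7→1, 20→2, 8→3, 14→4, 9→5, 19→6
second ordering as positions: [3, 5, 6, 4, 2, 1]
Discordant pairs = inversions in this position sequence.
3: 2, 1 → 2
5: 4, 2, 1 → 3
6: 4, 2, 1 → 3
4: 2, 1 → 2
2: 1 → 1
1: 0
Total: 2 + 3 + 3 + 2 + 1 + 0 = 11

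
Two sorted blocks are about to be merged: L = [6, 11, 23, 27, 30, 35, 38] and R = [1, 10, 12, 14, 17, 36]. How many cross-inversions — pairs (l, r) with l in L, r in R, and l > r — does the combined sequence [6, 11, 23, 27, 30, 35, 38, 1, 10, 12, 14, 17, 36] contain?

Take each right-half value and tally the left-half values above it:
r = 1: 6, 11, 23, 27, 30, 35, 38 → 7
r = 10: 11, 23, 27, 30, 35, 38 → 6
r = 12: 23, 27, 30, 35, 38 → 5
r = 14: 23, 27, 30, 35, 38 → 5
r = 17: 23, 27, 30, 35, 38 → 5
r = 36: 38 → 1
Cross-inversions: 7 + 6 + 5 + 5 + 5 + 1 = 29

29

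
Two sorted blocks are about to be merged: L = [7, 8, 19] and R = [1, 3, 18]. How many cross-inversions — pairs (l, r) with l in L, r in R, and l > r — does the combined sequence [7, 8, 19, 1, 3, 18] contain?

Take each right-half value and tally the left-half values above it:
r = 1: 7, 8, 19 → 3
r = 3: 7, 8, 19 → 3
r = 18: 19 → 1
Cross-inversions: 3 + 3 + 1 = 7

7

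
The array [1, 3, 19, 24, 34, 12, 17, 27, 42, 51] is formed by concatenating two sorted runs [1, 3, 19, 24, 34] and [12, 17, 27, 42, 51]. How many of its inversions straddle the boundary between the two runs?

For each element r of the right run, count left-run elements greater than r:
r = 12: 19, 24, 34 → 3
r = 17: 19, 24, 34 → 3
r = 27: 34 → 1
r = 42: none → 0
r = 51: none → 0
Cross-inversions: 3 + 3 + 1 + 0 + 0 = 7

7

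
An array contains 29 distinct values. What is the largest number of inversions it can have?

406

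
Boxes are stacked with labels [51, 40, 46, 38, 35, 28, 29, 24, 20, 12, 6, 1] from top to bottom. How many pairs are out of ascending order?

64

Element-by-element contributions:
51: 11
40: 9
46: 9
38: 8
35: 7
28: 5
29: 5
24: 4
20: 3
12: 2
6: 1
1: 0
Sum: 11 + 9 + 9 + 8 + 7 + 5 + 5 + 4 + 3 + 2 + 1 + 0 = 64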